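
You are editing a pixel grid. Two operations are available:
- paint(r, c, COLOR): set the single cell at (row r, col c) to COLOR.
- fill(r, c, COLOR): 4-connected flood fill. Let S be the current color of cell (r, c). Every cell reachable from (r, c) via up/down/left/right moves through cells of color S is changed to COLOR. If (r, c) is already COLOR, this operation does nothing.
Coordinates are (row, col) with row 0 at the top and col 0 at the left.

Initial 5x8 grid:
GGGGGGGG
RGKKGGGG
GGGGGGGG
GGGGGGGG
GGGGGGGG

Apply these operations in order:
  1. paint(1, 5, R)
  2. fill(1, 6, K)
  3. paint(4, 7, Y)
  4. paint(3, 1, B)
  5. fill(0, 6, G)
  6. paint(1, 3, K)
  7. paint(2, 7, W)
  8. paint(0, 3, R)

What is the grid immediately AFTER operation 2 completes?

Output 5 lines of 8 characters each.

After op 1 paint(1,5,R):
GGGGGGGG
RGKKGRGG
GGGGGGGG
GGGGGGGG
GGGGGGGG
After op 2 fill(1,6,K) [36 cells changed]:
KKKKKKKK
RKKKKRKK
KKKKKKKK
KKKKKKKK
KKKKKKKK

Answer: KKKKKKKK
RKKKKRKK
KKKKKKKK
KKKKKKKK
KKKKKKKK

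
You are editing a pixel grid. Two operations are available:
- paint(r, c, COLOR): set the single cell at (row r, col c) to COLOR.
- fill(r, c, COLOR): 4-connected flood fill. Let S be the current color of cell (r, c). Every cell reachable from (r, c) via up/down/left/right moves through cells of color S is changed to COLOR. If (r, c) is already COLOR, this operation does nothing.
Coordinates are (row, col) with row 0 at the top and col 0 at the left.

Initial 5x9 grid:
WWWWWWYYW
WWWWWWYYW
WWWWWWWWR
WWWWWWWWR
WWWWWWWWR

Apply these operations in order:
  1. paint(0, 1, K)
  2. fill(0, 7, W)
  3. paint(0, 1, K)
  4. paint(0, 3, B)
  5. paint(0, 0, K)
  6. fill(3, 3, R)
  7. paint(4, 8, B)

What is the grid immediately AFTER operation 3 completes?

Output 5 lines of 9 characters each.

Answer: WKWWWWWWW
WWWWWWWWW
WWWWWWWWR
WWWWWWWWR
WWWWWWWWR

Derivation:
After op 1 paint(0,1,K):
WKWWWWYYW
WWWWWWYYW
WWWWWWWWR
WWWWWWWWR
WWWWWWWWR
After op 2 fill(0,7,W) [4 cells changed]:
WKWWWWWWW
WWWWWWWWW
WWWWWWWWR
WWWWWWWWR
WWWWWWWWR
After op 3 paint(0,1,K):
WKWWWWWWW
WWWWWWWWW
WWWWWWWWR
WWWWWWWWR
WWWWWWWWR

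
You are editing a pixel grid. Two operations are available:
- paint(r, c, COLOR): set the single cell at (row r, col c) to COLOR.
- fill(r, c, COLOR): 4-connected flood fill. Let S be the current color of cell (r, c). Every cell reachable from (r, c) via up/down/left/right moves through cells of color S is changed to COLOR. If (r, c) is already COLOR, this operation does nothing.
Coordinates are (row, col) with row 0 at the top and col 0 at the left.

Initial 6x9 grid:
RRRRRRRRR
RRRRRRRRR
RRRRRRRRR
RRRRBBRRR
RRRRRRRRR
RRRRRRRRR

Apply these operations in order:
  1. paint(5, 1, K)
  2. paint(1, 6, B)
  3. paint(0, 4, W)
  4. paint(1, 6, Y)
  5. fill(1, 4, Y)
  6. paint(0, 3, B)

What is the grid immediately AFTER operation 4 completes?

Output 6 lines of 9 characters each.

Answer: RRRRWRRRR
RRRRRRYRR
RRRRRRRRR
RRRRBBRRR
RRRRRRRRR
RKRRRRRRR

Derivation:
After op 1 paint(5,1,K):
RRRRRRRRR
RRRRRRRRR
RRRRRRRRR
RRRRBBRRR
RRRRRRRRR
RKRRRRRRR
After op 2 paint(1,6,B):
RRRRRRRRR
RRRRRRBRR
RRRRRRRRR
RRRRBBRRR
RRRRRRRRR
RKRRRRRRR
After op 3 paint(0,4,W):
RRRRWRRRR
RRRRRRBRR
RRRRRRRRR
RRRRBBRRR
RRRRRRRRR
RKRRRRRRR
After op 4 paint(1,6,Y):
RRRRWRRRR
RRRRRRYRR
RRRRRRRRR
RRRRBBRRR
RRRRRRRRR
RKRRRRRRR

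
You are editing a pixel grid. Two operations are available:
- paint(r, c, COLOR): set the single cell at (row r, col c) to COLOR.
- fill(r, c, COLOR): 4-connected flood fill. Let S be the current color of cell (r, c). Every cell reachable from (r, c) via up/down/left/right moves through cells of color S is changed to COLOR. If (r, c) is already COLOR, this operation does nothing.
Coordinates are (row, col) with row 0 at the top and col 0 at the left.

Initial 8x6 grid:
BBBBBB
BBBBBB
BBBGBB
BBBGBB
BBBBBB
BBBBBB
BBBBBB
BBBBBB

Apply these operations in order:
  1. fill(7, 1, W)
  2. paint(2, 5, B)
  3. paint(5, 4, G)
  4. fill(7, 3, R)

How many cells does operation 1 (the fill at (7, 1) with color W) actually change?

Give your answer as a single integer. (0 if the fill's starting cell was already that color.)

After op 1 fill(7,1,W) [46 cells changed]:
WWWWWW
WWWWWW
WWWGWW
WWWGWW
WWWWWW
WWWWWW
WWWWWW
WWWWWW

Answer: 46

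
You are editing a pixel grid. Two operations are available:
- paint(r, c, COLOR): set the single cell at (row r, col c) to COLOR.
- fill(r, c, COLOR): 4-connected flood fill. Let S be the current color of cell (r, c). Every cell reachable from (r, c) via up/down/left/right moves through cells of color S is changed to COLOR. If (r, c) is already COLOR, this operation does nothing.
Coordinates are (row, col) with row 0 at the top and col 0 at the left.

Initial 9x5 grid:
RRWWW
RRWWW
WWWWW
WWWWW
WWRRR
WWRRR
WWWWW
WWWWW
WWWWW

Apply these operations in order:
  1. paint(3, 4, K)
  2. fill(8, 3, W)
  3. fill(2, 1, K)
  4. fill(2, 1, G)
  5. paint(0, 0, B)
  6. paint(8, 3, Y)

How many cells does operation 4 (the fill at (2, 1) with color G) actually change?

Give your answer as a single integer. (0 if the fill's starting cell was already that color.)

After op 1 paint(3,4,K):
RRWWW
RRWWW
WWWWW
WWWWK
WWRRR
WWRRR
WWWWW
WWWWW
WWWWW
After op 2 fill(8,3,W) [0 cells changed]:
RRWWW
RRWWW
WWWWW
WWWWK
WWRRR
WWRRR
WWWWW
WWWWW
WWWWW
After op 3 fill(2,1,K) [34 cells changed]:
RRKKK
RRKKK
KKKKK
KKKKK
KKRRR
KKRRR
KKKKK
KKKKK
KKKKK
After op 4 fill(2,1,G) [35 cells changed]:
RRGGG
RRGGG
GGGGG
GGGGG
GGRRR
GGRRR
GGGGG
GGGGG
GGGGG

Answer: 35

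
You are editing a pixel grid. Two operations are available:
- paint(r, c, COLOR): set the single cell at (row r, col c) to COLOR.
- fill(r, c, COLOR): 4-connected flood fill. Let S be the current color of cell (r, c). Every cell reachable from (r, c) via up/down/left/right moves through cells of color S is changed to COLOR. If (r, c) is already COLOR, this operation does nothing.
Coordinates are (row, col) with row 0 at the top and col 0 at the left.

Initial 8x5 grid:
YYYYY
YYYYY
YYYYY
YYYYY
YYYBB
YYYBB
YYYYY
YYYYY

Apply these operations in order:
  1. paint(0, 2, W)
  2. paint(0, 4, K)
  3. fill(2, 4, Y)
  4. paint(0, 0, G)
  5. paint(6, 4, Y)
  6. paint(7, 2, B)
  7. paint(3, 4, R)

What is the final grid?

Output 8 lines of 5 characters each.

After op 1 paint(0,2,W):
YYWYY
YYYYY
YYYYY
YYYYY
YYYBB
YYYBB
YYYYY
YYYYY
After op 2 paint(0,4,K):
YYWYK
YYYYY
YYYYY
YYYYY
YYYBB
YYYBB
YYYYY
YYYYY
After op 3 fill(2,4,Y) [0 cells changed]:
YYWYK
YYYYY
YYYYY
YYYYY
YYYBB
YYYBB
YYYYY
YYYYY
After op 4 paint(0,0,G):
GYWYK
YYYYY
YYYYY
YYYYY
YYYBB
YYYBB
YYYYY
YYYYY
After op 5 paint(6,4,Y):
GYWYK
YYYYY
YYYYY
YYYYY
YYYBB
YYYBB
YYYYY
YYYYY
After op 6 paint(7,2,B):
GYWYK
YYYYY
YYYYY
YYYYY
YYYBB
YYYBB
YYYYY
YYBYY
After op 7 paint(3,4,R):
GYWYK
YYYYY
YYYYY
YYYYR
YYYBB
YYYBB
YYYYY
YYBYY

Answer: GYWYK
YYYYY
YYYYY
YYYYR
YYYBB
YYYBB
YYYYY
YYBYY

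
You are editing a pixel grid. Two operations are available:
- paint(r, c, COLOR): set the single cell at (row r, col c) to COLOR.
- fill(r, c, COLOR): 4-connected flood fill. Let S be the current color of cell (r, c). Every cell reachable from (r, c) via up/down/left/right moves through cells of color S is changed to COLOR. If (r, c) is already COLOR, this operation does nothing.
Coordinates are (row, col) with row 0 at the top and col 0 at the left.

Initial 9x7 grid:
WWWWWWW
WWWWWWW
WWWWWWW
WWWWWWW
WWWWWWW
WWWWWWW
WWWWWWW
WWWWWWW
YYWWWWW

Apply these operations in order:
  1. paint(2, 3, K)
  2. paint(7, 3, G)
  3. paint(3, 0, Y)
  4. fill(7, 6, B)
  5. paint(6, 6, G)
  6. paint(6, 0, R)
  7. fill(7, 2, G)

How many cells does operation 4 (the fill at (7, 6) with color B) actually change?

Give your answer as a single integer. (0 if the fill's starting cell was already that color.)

Answer: 58

Derivation:
After op 1 paint(2,3,K):
WWWWWWW
WWWWWWW
WWWKWWW
WWWWWWW
WWWWWWW
WWWWWWW
WWWWWWW
WWWWWWW
YYWWWWW
After op 2 paint(7,3,G):
WWWWWWW
WWWWWWW
WWWKWWW
WWWWWWW
WWWWWWW
WWWWWWW
WWWWWWW
WWWGWWW
YYWWWWW
After op 3 paint(3,0,Y):
WWWWWWW
WWWWWWW
WWWKWWW
YWWWWWW
WWWWWWW
WWWWWWW
WWWWWWW
WWWGWWW
YYWWWWW
After op 4 fill(7,6,B) [58 cells changed]:
BBBBBBB
BBBBBBB
BBBKBBB
YBBBBBB
BBBBBBB
BBBBBBB
BBBBBBB
BBBGBBB
YYBBBBB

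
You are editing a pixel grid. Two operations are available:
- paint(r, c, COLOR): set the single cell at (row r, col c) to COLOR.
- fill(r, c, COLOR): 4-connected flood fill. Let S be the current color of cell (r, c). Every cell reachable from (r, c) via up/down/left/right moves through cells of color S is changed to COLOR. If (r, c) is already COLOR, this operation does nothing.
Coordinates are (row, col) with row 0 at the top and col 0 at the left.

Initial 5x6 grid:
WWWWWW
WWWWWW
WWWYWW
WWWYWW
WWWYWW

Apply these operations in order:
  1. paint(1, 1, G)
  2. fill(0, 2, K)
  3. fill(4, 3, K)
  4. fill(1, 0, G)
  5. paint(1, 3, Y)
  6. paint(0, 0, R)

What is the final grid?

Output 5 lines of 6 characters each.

Answer: RGGGGG
GGGYGG
GGGGGG
GGGGGG
GGGGGG

Derivation:
After op 1 paint(1,1,G):
WWWWWW
WGWWWW
WWWYWW
WWWYWW
WWWYWW
After op 2 fill(0,2,K) [26 cells changed]:
KKKKKK
KGKKKK
KKKYKK
KKKYKK
KKKYKK
After op 3 fill(4,3,K) [3 cells changed]:
KKKKKK
KGKKKK
KKKKKK
KKKKKK
KKKKKK
After op 4 fill(1,0,G) [29 cells changed]:
GGGGGG
GGGGGG
GGGGGG
GGGGGG
GGGGGG
After op 5 paint(1,3,Y):
GGGGGG
GGGYGG
GGGGGG
GGGGGG
GGGGGG
After op 6 paint(0,0,R):
RGGGGG
GGGYGG
GGGGGG
GGGGGG
GGGGGG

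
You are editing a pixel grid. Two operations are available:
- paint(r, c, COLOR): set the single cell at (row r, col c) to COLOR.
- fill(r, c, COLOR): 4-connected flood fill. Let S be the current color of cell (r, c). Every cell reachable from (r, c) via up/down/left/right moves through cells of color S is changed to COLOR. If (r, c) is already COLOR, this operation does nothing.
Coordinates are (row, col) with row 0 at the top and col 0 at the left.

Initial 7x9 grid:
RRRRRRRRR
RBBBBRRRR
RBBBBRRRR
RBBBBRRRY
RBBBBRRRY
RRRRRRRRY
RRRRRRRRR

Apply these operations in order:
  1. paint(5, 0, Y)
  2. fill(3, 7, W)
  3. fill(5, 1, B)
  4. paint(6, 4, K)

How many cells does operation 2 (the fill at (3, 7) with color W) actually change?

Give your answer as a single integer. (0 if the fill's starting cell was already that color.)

After op 1 paint(5,0,Y):
RRRRRRRRR
RBBBBRRRR
RBBBBRRRR
RBBBBRRRY
RBBBBRRRY
YRRRRRRRY
RRRRRRRRR
After op 2 fill(3,7,W) [43 cells changed]:
WWWWWWWWW
WBBBBWWWW
WBBBBWWWW
WBBBBWWWY
WBBBBWWWY
YWWWWWWWY
WWWWWWWWW

Answer: 43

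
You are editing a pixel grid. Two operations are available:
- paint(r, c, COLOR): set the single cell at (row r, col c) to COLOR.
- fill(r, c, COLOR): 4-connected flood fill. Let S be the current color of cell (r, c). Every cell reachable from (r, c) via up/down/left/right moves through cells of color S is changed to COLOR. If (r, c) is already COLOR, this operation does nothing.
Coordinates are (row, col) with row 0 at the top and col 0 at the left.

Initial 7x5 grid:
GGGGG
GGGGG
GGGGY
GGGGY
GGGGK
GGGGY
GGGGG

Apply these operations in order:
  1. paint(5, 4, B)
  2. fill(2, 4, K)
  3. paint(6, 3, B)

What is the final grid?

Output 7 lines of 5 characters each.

Answer: GGGGG
GGGGG
GGGGK
GGGGK
GGGGK
GGGGB
GGGBG

Derivation:
After op 1 paint(5,4,B):
GGGGG
GGGGG
GGGGY
GGGGY
GGGGK
GGGGB
GGGGG
After op 2 fill(2,4,K) [2 cells changed]:
GGGGG
GGGGG
GGGGK
GGGGK
GGGGK
GGGGB
GGGGG
After op 3 paint(6,3,B):
GGGGG
GGGGG
GGGGK
GGGGK
GGGGK
GGGGB
GGGBG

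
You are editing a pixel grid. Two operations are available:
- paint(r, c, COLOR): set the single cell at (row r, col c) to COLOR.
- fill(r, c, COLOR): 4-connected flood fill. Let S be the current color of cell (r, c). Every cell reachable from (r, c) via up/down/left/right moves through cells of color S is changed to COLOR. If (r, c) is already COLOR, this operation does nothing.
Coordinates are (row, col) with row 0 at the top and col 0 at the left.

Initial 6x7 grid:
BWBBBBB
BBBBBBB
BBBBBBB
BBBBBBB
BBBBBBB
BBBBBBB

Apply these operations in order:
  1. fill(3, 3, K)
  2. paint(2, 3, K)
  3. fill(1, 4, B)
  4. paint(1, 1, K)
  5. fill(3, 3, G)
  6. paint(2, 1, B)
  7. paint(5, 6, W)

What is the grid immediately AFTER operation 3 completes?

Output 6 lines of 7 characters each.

After op 1 fill(3,3,K) [41 cells changed]:
KWKKKKK
KKKKKKK
KKKKKKK
KKKKKKK
KKKKKKK
KKKKKKK
After op 2 paint(2,3,K):
KWKKKKK
KKKKKKK
KKKKKKK
KKKKKKK
KKKKKKK
KKKKKKK
After op 3 fill(1,4,B) [41 cells changed]:
BWBBBBB
BBBBBBB
BBBBBBB
BBBBBBB
BBBBBBB
BBBBBBB

Answer: BWBBBBB
BBBBBBB
BBBBBBB
BBBBBBB
BBBBBBB
BBBBBBB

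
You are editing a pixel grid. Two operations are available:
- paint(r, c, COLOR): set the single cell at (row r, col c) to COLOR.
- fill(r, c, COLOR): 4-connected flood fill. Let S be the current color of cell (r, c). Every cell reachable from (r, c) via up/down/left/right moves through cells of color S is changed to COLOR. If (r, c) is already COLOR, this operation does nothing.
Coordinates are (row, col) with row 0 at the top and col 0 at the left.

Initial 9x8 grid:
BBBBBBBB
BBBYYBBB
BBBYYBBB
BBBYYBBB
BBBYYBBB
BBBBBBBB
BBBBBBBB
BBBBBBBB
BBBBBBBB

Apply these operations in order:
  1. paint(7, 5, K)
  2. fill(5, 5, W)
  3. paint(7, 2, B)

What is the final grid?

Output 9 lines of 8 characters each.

Answer: WWWWWWWW
WWWYYWWW
WWWYYWWW
WWWYYWWW
WWWYYWWW
WWWWWWWW
WWWWWWWW
WWBWWKWW
WWWWWWWW

Derivation:
After op 1 paint(7,5,K):
BBBBBBBB
BBBYYBBB
BBBYYBBB
BBBYYBBB
BBBYYBBB
BBBBBBBB
BBBBBBBB
BBBBBKBB
BBBBBBBB
After op 2 fill(5,5,W) [63 cells changed]:
WWWWWWWW
WWWYYWWW
WWWYYWWW
WWWYYWWW
WWWYYWWW
WWWWWWWW
WWWWWWWW
WWWWWKWW
WWWWWWWW
After op 3 paint(7,2,B):
WWWWWWWW
WWWYYWWW
WWWYYWWW
WWWYYWWW
WWWYYWWW
WWWWWWWW
WWWWWWWW
WWBWWKWW
WWWWWWWW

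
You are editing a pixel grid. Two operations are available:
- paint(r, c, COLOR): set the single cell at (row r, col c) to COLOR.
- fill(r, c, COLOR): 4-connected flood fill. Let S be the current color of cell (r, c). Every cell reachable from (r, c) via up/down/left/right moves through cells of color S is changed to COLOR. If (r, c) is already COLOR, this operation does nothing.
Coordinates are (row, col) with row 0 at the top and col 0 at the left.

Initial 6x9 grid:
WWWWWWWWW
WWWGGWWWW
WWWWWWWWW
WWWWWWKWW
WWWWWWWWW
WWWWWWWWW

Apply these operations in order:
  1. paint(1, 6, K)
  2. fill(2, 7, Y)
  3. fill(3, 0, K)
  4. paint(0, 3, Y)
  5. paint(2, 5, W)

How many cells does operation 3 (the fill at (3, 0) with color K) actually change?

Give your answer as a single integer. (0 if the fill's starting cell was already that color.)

After op 1 paint(1,6,K):
WWWWWWWWW
WWWGGWKWW
WWWWWWWWW
WWWWWWKWW
WWWWWWWWW
WWWWWWWWW
After op 2 fill(2,7,Y) [50 cells changed]:
YYYYYYYYY
YYYGGYKYY
YYYYYYYYY
YYYYYYKYY
YYYYYYYYY
YYYYYYYYY
After op 3 fill(3,0,K) [50 cells changed]:
KKKKKKKKK
KKKGGKKKK
KKKKKKKKK
KKKKKKKKK
KKKKKKKKK
KKKKKKKKK

Answer: 50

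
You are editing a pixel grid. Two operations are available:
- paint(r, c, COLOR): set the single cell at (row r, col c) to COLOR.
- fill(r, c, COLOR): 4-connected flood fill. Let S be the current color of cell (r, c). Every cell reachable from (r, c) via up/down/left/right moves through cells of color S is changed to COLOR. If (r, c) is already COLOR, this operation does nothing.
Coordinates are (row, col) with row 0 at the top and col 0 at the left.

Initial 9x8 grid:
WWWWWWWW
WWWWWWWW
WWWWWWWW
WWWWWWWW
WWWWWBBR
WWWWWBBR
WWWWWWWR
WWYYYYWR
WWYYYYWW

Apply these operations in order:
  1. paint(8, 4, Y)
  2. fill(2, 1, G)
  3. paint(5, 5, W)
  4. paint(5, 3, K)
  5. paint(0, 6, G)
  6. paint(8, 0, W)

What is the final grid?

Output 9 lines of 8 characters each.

Answer: GGGGGGGG
GGGGGGGG
GGGGGGGG
GGGGGGGG
GGGGGBBR
GGGKGWBR
GGGGGGGR
GGYYYYGR
WGYYYYGG

Derivation:
After op 1 paint(8,4,Y):
WWWWWWWW
WWWWWWWW
WWWWWWWW
WWWWWWWW
WWWWWBBR
WWWWWBBR
WWWWWWWR
WWYYYYWR
WWYYYYWW
After op 2 fill(2,1,G) [56 cells changed]:
GGGGGGGG
GGGGGGGG
GGGGGGGG
GGGGGGGG
GGGGGBBR
GGGGGBBR
GGGGGGGR
GGYYYYGR
GGYYYYGG
After op 3 paint(5,5,W):
GGGGGGGG
GGGGGGGG
GGGGGGGG
GGGGGGGG
GGGGGBBR
GGGGGWBR
GGGGGGGR
GGYYYYGR
GGYYYYGG
After op 4 paint(5,3,K):
GGGGGGGG
GGGGGGGG
GGGGGGGG
GGGGGGGG
GGGGGBBR
GGGKGWBR
GGGGGGGR
GGYYYYGR
GGYYYYGG
After op 5 paint(0,6,G):
GGGGGGGG
GGGGGGGG
GGGGGGGG
GGGGGGGG
GGGGGBBR
GGGKGWBR
GGGGGGGR
GGYYYYGR
GGYYYYGG
After op 6 paint(8,0,W):
GGGGGGGG
GGGGGGGG
GGGGGGGG
GGGGGGGG
GGGGGBBR
GGGKGWBR
GGGGGGGR
GGYYYYGR
WGYYYYGG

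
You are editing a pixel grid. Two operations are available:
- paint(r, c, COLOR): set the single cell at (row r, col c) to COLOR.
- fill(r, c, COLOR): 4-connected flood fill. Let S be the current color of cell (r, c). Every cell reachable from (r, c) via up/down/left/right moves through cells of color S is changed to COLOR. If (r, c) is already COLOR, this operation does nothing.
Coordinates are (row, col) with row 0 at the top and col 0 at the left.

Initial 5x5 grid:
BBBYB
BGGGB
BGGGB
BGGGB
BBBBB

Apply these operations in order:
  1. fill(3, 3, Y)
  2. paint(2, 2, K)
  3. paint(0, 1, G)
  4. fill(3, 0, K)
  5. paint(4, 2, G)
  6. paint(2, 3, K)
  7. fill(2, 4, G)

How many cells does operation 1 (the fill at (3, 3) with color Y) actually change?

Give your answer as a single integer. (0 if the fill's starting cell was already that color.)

Answer: 9

Derivation:
After op 1 fill(3,3,Y) [9 cells changed]:
BBBYB
BYYYB
BYYYB
BYYYB
BBBBB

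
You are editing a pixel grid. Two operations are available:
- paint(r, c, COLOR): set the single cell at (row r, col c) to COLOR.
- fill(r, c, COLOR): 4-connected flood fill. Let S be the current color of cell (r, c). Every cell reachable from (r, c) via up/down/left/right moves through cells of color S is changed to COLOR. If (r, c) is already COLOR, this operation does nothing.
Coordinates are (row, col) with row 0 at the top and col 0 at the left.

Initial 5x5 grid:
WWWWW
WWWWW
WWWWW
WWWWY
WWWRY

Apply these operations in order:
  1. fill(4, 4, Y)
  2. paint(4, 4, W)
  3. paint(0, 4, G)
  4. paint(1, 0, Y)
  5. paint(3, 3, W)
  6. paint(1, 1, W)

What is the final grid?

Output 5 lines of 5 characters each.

Answer: WWWWG
YWWWW
WWWWW
WWWWY
WWWRW

Derivation:
After op 1 fill(4,4,Y) [0 cells changed]:
WWWWW
WWWWW
WWWWW
WWWWY
WWWRY
After op 2 paint(4,4,W):
WWWWW
WWWWW
WWWWW
WWWWY
WWWRW
After op 3 paint(0,4,G):
WWWWG
WWWWW
WWWWW
WWWWY
WWWRW
After op 4 paint(1,0,Y):
WWWWG
YWWWW
WWWWW
WWWWY
WWWRW
After op 5 paint(3,3,W):
WWWWG
YWWWW
WWWWW
WWWWY
WWWRW
After op 6 paint(1,1,W):
WWWWG
YWWWW
WWWWW
WWWWY
WWWRW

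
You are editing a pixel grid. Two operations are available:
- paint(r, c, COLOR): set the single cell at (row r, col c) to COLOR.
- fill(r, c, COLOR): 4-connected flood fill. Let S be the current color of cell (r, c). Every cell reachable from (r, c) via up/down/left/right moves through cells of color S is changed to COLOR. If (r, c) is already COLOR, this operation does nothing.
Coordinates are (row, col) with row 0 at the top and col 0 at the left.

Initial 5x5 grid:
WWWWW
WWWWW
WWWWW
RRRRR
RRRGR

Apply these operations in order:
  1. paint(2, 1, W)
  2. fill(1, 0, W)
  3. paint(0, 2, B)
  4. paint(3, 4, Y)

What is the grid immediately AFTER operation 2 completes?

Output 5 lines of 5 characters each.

Answer: WWWWW
WWWWW
WWWWW
RRRRR
RRRGR

Derivation:
After op 1 paint(2,1,W):
WWWWW
WWWWW
WWWWW
RRRRR
RRRGR
After op 2 fill(1,0,W) [0 cells changed]:
WWWWW
WWWWW
WWWWW
RRRRR
RRRGR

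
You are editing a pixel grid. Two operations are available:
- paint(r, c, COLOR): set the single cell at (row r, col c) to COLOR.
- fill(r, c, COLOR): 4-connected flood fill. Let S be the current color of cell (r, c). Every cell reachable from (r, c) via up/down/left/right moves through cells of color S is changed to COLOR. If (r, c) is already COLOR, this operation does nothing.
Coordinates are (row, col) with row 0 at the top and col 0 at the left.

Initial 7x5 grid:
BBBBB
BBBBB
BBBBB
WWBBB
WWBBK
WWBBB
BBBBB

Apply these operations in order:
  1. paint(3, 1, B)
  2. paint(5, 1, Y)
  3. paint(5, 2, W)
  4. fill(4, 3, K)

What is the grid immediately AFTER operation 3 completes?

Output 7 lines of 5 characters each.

After op 1 paint(3,1,B):
BBBBB
BBBBB
BBBBB
WBBBB
WWBBK
WWBBB
BBBBB
After op 2 paint(5,1,Y):
BBBBB
BBBBB
BBBBB
WBBBB
WWBBK
WYBBB
BBBBB
After op 3 paint(5,2,W):
BBBBB
BBBBB
BBBBB
WBBBB
WWBBK
WYWBB
BBBBB

Answer: BBBBB
BBBBB
BBBBB
WBBBB
WWBBK
WYWBB
BBBBB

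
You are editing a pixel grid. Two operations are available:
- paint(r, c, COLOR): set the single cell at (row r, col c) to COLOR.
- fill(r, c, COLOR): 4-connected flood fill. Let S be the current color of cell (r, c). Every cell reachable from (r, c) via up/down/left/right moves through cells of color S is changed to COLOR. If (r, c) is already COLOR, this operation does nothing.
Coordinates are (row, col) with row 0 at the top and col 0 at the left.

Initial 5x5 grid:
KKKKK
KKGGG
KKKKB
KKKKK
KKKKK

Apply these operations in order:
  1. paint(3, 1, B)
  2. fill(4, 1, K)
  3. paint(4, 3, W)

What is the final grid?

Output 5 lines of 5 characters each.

After op 1 paint(3,1,B):
KKKKK
KKGGG
KKKKB
KBKKK
KKKKK
After op 2 fill(4,1,K) [0 cells changed]:
KKKKK
KKGGG
KKKKB
KBKKK
KKKKK
After op 3 paint(4,3,W):
KKKKK
KKGGG
KKKKB
KBKKK
KKKWK

Answer: KKKKK
KKGGG
KKKKB
KBKKK
KKKWK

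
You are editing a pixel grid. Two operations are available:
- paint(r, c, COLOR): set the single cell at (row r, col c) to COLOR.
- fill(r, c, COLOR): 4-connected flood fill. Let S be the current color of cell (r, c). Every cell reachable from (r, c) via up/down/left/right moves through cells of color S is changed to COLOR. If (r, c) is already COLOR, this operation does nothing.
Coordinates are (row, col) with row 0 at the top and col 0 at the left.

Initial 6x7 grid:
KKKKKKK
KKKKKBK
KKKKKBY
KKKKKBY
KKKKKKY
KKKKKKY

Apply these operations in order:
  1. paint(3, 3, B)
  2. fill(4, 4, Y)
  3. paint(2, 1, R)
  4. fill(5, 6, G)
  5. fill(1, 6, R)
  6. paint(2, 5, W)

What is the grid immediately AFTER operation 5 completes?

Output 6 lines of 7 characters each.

Answer: RRRRRRR
RRRRRBR
RRRRRBR
RRRBRBR
RRRRRRR
RRRRRRR

Derivation:
After op 1 paint(3,3,B):
KKKKKKK
KKKKKBK
KKKKKBY
KKKBKBY
KKKKKKY
KKKKKKY
After op 2 fill(4,4,Y) [34 cells changed]:
YYYYYYY
YYYYYBY
YYYYYBY
YYYBYBY
YYYYYYY
YYYYYYY
After op 3 paint(2,1,R):
YYYYYYY
YYYYYBY
YRYYYBY
YYYBYBY
YYYYYYY
YYYYYYY
After op 4 fill(5,6,G) [37 cells changed]:
GGGGGGG
GGGGGBG
GRGGGBG
GGGBGBG
GGGGGGG
GGGGGGG
After op 5 fill(1,6,R) [37 cells changed]:
RRRRRRR
RRRRRBR
RRRRRBR
RRRBRBR
RRRRRRR
RRRRRRR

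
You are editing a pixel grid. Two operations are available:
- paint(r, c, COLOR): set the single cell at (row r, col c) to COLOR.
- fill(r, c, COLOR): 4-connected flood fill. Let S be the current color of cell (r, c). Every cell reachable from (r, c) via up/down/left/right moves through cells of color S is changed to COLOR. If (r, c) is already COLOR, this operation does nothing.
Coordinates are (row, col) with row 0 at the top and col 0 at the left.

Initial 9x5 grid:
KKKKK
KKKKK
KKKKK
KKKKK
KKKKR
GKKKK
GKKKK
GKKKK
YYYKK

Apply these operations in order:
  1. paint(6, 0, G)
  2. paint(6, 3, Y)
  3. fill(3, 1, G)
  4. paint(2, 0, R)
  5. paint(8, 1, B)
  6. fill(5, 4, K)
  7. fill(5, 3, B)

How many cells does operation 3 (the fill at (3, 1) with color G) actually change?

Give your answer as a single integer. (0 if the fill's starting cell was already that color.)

After op 1 paint(6,0,G):
KKKKK
KKKKK
KKKKK
KKKKK
KKKKR
GKKKK
GKKKK
GKKKK
YYYKK
After op 2 paint(6,3,Y):
KKKKK
KKKKK
KKKKK
KKKKK
KKKKR
GKKKK
GKKYK
GKKKK
YYYKK
After op 3 fill(3,1,G) [37 cells changed]:
GGGGG
GGGGG
GGGGG
GGGGG
GGGGR
GGGGG
GGGYG
GGGGG
YYYGG

Answer: 37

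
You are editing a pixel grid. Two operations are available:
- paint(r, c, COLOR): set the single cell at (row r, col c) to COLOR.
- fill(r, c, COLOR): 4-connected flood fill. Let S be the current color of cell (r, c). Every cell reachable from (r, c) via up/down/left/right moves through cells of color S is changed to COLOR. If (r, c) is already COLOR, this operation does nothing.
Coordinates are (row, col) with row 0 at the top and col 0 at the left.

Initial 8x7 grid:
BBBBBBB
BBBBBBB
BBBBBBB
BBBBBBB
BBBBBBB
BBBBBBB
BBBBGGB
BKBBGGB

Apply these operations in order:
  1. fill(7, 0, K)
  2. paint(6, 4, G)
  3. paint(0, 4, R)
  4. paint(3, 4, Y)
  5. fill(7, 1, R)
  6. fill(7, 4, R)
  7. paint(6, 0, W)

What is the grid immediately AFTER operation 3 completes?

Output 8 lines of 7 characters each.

After op 1 fill(7,0,K) [51 cells changed]:
KKKKKKK
KKKKKKK
KKKKKKK
KKKKKKK
KKKKKKK
KKKKKKK
KKKKGGK
KKKKGGK
After op 2 paint(6,4,G):
KKKKKKK
KKKKKKK
KKKKKKK
KKKKKKK
KKKKKKK
KKKKKKK
KKKKGGK
KKKKGGK
After op 3 paint(0,4,R):
KKKKRKK
KKKKKKK
KKKKKKK
KKKKKKK
KKKKKKK
KKKKKKK
KKKKGGK
KKKKGGK

Answer: KKKKRKK
KKKKKKK
KKKKKKK
KKKKKKK
KKKKKKK
KKKKKKK
KKKKGGK
KKKKGGK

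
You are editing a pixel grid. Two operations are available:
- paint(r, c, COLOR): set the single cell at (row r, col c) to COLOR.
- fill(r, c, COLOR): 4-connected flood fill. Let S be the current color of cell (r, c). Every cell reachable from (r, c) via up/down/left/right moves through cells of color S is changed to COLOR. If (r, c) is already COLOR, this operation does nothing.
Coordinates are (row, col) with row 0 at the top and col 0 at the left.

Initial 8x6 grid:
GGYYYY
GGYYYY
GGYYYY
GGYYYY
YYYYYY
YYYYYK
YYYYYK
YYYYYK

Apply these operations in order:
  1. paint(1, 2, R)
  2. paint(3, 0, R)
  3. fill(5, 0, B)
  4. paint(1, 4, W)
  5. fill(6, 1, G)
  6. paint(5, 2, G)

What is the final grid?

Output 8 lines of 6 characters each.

Answer: GGGGGG
GGRGWG
GGGGGG
RGGGGG
GGGGGG
GGGGGK
GGGGGK
GGGGGK

Derivation:
After op 1 paint(1,2,R):
GGYYYY
GGRYYY
GGYYYY
GGYYYY
YYYYYY
YYYYYK
YYYYYK
YYYYYK
After op 2 paint(3,0,R):
GGYYYY
GGRYYY
GGYYYY
RGYYYY
YYYYYY
YYYYYK
YYYYYK
YYYYYK
After op 3 fill(5,0,B) [36 cells changed]:
GGBBBB
GGRBBB
GGBBBB
RGBBBB
BBBBBB
BBBBBK
BBBBBK
BBBBBK
After op 4 paint(1,4,W):
GGBBBB
GGRBWB
GGBBBB
RGBBBB
BBBBBB
BBBBBK
BBBBBK
BBBBBK
After op 5 fill(6,1,G) [35 cells changed]:
GGGGGG
GGRGWG
GGGGGG
RGGGGG
GGGGGG
GGGGGK
GGGGGK
GGGGGK
After op 6 paint(5,2,G):
GGGGGG
GGRGWG
GGGGGG
RGGGGG
GGGGGG
GGGGGK
GGGGGK
GGGGGK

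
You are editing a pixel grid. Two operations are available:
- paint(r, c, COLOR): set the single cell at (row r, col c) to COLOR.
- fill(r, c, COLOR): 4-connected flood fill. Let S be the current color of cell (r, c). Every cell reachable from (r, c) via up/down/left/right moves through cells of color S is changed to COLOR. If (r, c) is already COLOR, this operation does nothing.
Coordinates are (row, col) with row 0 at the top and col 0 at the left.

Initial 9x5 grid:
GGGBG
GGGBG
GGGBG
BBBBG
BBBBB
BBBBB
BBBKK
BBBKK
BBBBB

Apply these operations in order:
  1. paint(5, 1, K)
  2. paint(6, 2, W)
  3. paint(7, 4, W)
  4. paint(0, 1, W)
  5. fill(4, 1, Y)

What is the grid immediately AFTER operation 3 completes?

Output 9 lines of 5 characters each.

Answer: GGGBG
GGGBG
GGGBG
BBBBG
BBBBB
BKBBB
BBWKK
BBBKW
BBBBB

Derivation:
After op 1 paint(5,1,K):
GGGBG
GGGBG
GGGBG
BBBBG
BBBBB
BKBBB
BBBKK
BBBKK
BBBBB
After op 2 paint(6,2,W):
GGGBG
GGGBG
GGGBG
BBBBG
BBBBB
BKBBB
BBWKK
BBBKK
BBBBB
After op 3 paint(7,4,W):
GGGBG
GGGBG
GGGBG
BBBBG
BBBBB
BKBBB
BBWKK
BBBKW
BBBBB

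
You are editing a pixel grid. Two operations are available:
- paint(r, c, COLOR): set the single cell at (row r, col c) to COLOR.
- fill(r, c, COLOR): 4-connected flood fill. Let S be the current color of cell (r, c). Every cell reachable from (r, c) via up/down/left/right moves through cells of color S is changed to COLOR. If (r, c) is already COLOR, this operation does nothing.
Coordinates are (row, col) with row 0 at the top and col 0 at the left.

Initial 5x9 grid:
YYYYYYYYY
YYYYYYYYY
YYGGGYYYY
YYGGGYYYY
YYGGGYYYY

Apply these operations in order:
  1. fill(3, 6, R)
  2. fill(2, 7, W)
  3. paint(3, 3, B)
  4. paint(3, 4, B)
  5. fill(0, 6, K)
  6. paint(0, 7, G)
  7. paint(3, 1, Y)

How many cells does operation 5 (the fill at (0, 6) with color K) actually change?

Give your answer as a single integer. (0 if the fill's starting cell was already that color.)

After op 1 fill(3,6,R) [36 cells changed]:
RRRRRRRRR
RRRRRRRRR
RRGGGRRRR
RRGGGRRRR
RRGGGRRRR
After op 2 fill(2,7,W) [36 cells changed]:
WWWWWWWWW
WWWWWWWWW
WWGGGWWWW
WWGGGWWWW
WWGGGWWWW
After op 3 paint(3,3,B):
WWWWWWWWW
WWWWWWWWW
WWGGGWWWW
WWGBGWWWW
WWGGGWWWW
After op 4 paint(3,4,B):
WWWWWWWWW
WWWWWWWWW
WWGGGWWWW
WWGBBWWWW
WWGGGWWWW
After op 5 fill(0,6,K) [36 cells changed]:
KKKKKKKKK
KKKKKKKKK
KKGGGKKKK
KKGBBKKKK
KKGGGKKKK

Answer: 36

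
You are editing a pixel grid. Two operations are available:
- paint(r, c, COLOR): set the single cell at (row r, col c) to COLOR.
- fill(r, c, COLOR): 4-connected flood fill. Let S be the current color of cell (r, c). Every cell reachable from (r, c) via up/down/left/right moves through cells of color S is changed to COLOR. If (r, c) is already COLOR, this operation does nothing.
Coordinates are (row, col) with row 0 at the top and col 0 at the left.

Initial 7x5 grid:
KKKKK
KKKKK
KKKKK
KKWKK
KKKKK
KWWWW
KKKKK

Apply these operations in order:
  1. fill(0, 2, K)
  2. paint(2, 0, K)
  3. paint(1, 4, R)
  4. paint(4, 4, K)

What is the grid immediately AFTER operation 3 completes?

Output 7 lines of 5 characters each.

Answer: KKKKK
KKKKR
KKKKK
KKWKK
KKKKK
KWWWW
KKKKK

Derivation:
After op 1 fill(0,2,K) [0 cells changed]:
KKKKK
KKKKK
KKKKK
KKWKK
KKKKK
KWWWW
KKKKK
After op 2 paint(2,0,K):
KKKKK
KKKKK
KKKKK
KKWKK
KKKKK
KWWWW
KKKKK
After op 3 paint(1,4,R):
KKKKK
KKKKR
KKKKK
KKWKK
KKKKK
KWWWW
KKKKK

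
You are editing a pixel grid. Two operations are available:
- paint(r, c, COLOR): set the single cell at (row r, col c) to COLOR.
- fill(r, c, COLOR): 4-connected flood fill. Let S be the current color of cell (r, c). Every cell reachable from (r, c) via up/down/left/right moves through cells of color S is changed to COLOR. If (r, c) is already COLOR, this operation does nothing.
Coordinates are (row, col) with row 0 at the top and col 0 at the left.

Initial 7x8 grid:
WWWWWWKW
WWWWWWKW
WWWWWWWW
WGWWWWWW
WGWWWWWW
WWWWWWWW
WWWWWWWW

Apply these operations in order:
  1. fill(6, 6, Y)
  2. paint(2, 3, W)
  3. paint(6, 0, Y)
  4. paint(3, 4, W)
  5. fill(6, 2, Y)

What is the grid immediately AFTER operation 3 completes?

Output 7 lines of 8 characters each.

After op 1 fill(6,6,Y) [52 cells changed]:
YYYYYYKY
YYYYYYKY
YYYYYYYY
YGYYYYYY
YGYYYYYY
YYYYYYYY
YYYYYYYY
After op 2 paint(2,3,W):
YYYYYYKY
YYYYYYKY
YYYWYYYY
YGYYYYYY
YGYYYYYY
YYYYYYYY
YYYYYYYY
After op 3 paint(6,0,Y):
YYYYYYKY
YYYYYYKY
YYYWYYYY
YGYYYYYY
YGYYYYYY
YYYYYYYY
YYYYYYYY

Answer: YYYYYYKY
YYYYYYKY
YYYWYYYY
YGYYYYYY
YGYYYYYY
YYYYYYYY
YYYYYYYY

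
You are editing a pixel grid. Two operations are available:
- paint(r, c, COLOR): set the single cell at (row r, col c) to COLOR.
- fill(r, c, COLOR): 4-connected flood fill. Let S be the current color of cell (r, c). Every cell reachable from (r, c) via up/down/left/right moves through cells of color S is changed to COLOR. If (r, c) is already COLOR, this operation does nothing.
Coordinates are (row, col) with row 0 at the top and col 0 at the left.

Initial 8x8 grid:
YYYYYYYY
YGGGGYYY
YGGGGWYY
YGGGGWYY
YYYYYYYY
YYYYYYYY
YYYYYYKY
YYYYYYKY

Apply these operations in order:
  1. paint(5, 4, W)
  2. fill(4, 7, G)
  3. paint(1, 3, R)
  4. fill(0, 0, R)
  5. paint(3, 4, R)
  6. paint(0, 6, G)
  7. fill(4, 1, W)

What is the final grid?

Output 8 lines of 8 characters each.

Answer: WWWWWWGW
WWWWWWWW
WWWWWWWW
WWWWWWWW
WWWWWWWW
WWWWWWWW
WWWWWWKW
WWWWWWKW

Derivation:
After op 1 paint(5,4,W):
YYYYYYYY
YGGGGYYY
YGGGGWYY
YGGGGWYY
YYYYYYYY
YYYYWYYY
YYYYYYKY
YYYYYYKY
After op 2 fill(4,7,G) [47 cells changed]:
GGGGGGGG
GGGGGGGG
GGGGGWGG
GGGGGWGG
GGGGGGGG
GGGGWGGG
GGGGGGKG
GGGGGGKG
After op 3 paint(1,3,R):
GGGGGGGG
GGGRGGGG
GGGGGWGG
GGGGGWGG
GGGGGGGG
GGGGWGGG
GGGGGGKG
GGGGGGKG
After op 4 fill(0,0,R) [58 cells changed]:
RRRRRRRR
RRRRRRRR
RRRRRWRR
RRRRRWRR
RRRRRRRR
RRRRWRRR
RRRRRRKR
RRRRRRKR
After op 5 paint(3,4,R):
RRRRRRRR
RRRRRRRR
RRRRRWRR
RRRRRWRR
RRRRRRRR
RRRRWRRR
RRRRRRKR
RRRRRRKR
After op 6 paint(0,6,G):
RRRRRRGR
RRRRRRRR
RRRRRWRR
RRRRRWRR
RRRRRRRR
RRRRWRRR
RRRRRRKR
RRRRRRKR
After op 7 fill(4,1,W) [58 cells changed]:
WWWWWWGW
WWWWWWWW
WWWWWWWW
WWWWWWWW
WWWWWWWW
WWWWWWWW
WWWWWWKW
WWWWWWKW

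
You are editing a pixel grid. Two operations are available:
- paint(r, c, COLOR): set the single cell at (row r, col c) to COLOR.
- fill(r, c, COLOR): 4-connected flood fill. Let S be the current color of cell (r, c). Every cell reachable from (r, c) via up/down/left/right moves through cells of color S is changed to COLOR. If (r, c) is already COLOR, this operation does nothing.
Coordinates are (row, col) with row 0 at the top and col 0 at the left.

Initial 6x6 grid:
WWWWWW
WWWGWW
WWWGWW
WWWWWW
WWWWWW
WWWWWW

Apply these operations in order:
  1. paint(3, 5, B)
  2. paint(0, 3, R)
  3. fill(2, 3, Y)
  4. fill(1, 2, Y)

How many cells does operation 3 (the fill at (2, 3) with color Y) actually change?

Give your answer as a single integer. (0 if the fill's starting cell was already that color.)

Answer: 2

Derivation:
After op 1 paint(3,5,B):
WWWWWW
WWWGWW
WWWGWW
WWWWWB
WWWWWW
WWWWWW
After op 2 paint(0,3,R):
WWWRWW
WWWGWW
WWWGWW
WWWWWB
WWWWWW
WWWWWW
After op 3 fill(2,3,Y) [2 cells changed]:
WWWRWW
WWWYWW
WWWYWW
WWWWWB
WWWWWW
WWWWWW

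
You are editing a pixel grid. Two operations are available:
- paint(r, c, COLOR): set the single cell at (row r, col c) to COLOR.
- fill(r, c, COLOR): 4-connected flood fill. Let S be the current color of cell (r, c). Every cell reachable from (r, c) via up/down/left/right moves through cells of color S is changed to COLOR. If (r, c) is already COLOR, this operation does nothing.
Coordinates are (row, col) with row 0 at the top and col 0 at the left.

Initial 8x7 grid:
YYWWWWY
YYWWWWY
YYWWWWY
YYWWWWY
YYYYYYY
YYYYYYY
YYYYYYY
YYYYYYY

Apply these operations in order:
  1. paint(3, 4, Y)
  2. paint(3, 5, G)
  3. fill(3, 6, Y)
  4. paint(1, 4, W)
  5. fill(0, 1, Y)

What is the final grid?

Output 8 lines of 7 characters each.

Answer: YYWWWWY
YYWWWWY
YYWWWWY
YYWWYGY
YYYYYYY
YYYYYYY
YYYYYYY
YYYYYYY

Derivation:
After op 1 paint(3,4,Y):
YYWWWWY
YYWWWWY
YYWWWWY
YYWWYWY
YYYYYYY
YYYYYYY
YYYYYYY
YYYYYYY
After op 2 paint(3,5,G):
YYWWWWY
YYWWWWY
YYWWWWY
YYWWYGY
YYYYYYY
YYYYYYY
YYYYYYY
YYYYYYY
After op 3 fill(3,6,Y) [0 cells changed]:
YYWWWWY
YYWWWWY
YYWWWWY
YYWWYGY
YYYYYYY
YYYYYYY
YYYYYYY
YYYYYYY
After op 4 paint(1,4,W):
YYWWWWY
YYWWWWY
YYWWWWY
YYWWYGY
YYYYYYY
YYYYYYY
YYYYYYY
YYYYYYY
After op 5 fill(0,1,Y) [0 cells changed]:
YYWWWWY
YYWWWWY
YYWWWWY
YYWWYGY
YYYYYYY
YYYYYYY
YYYYYYY
YYYYYYY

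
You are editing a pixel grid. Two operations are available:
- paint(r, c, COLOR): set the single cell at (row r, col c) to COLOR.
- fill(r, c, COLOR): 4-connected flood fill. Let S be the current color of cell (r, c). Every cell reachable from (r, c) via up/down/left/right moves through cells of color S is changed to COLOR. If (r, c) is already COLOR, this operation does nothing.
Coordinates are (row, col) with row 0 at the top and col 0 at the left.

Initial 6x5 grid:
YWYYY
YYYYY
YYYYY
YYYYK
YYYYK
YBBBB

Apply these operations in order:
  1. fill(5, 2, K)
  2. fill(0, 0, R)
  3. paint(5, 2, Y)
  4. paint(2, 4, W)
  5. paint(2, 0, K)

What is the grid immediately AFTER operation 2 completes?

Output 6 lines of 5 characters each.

After op 1 fill(5,2,K) [4 cells changed]:
YWYYY
YYYYY
YYYYY
YYYYK
YYYYK
YKKKK
After op 2 fill(0,0,R) [23 cells changed]:
RWRRR
RRRRR
RRRRR
RRRRK
RRRRK
RKKKK

Answer: RWRRR
RRRRR
RRRRR
RRRRK
RRRRK
RKKKK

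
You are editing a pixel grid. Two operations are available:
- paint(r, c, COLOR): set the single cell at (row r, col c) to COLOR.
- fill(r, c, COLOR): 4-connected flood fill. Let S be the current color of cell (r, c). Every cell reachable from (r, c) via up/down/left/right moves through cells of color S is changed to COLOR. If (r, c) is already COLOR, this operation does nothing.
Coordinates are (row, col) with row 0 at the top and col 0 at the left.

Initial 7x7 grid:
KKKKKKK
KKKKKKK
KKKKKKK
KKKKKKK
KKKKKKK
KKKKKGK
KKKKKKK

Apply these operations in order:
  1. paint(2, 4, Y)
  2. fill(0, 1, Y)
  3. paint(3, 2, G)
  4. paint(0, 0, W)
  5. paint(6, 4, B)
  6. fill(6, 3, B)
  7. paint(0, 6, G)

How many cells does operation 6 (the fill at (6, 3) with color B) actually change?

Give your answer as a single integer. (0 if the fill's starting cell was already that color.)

Answer: 45

Derivation:
After op 1 paint(2,4,Y):
KKKKKKK
KKKKKKK
KKKKYKK
KKKKKKK
KKKKKKK
KKKKKGK
KKKKKKK
After op 2 fill(0,1,Y) [47 cells changed]:
YYYYYYY
YYYYYYY
YYYYYYY
YYYYYYY
YYYYYYY
YYYYYGY
YYYYYYY
After op 3 paint(3,2,G):
YYYYYYY
YYYYYYY
YYYYYYY
YYGYYYY
YYYYYYY
YYYYYGY
YYYYYYY
After op 4 paint(0,0,W):
WYYYYYY
YYYYYYY
YYYYYYY
YYGYYYY
YYYYYYY
YYYYYGY
YYYYYYY
After op 5 paint(6,4,B):
WYYYYYY
YYYYYYY
YYYYYYY
YYGYYYY
YYYYYYY
YYYYYGY
YYYYBYY
After op 6 fill(6,3,B) [45 cells changed]:
WBBBBBB
BBBBBBB
BBBBBBB
BBGBBBB
BBBBBBB
BBBBBGB
BBBBBBB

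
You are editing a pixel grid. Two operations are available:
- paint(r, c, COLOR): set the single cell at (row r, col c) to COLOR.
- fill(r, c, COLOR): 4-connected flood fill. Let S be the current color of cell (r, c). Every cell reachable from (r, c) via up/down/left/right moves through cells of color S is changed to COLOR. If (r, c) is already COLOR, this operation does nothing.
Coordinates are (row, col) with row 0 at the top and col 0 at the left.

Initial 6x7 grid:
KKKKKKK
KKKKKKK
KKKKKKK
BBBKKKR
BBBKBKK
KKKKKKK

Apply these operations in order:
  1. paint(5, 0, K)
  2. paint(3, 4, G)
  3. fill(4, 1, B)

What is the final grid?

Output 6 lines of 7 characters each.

After op 1 paint(5,0,K):
KKKKKKK
KKKKKKK
KKKKKKK
BBBKKKR
BBBKBKK
KKKKKKK
After op 2 paint(3,4,G):
KKKKKKK
KKKKKKK
KKKKKKK
BBBKGKR
BBBKBKK
KKKKKKK
After op 3 fill(4,1,B) [0 cells changed]:
KKKKKKK
KKKKKKK
KKKKKKK
BBBKGKR
BBBKBKK
KKKKKKK

Answer: KKKKKKK
KKKKKKK
KKKKKKK
BBBKGKR
BBBKBKK
KKKKKKK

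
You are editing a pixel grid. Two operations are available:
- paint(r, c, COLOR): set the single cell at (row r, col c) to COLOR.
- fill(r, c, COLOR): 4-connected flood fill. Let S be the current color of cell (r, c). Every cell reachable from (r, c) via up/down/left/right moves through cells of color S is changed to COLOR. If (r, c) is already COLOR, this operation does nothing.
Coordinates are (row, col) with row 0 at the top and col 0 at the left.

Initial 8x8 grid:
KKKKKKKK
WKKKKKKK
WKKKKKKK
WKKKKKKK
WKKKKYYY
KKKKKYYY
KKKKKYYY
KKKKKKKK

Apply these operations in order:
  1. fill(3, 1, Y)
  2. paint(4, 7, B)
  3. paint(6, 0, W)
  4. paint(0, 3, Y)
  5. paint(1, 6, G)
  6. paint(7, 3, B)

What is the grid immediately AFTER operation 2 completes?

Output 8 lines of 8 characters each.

After op 1 fill(3,1,Y) [51 cells changed]:
YYYYYYYY
WYYYYYYY
WYYYYYYY
WYYYYYYY
WYYYYYYY
YYYYYYYY
YYYYYYYY
YYYYYYYY
After op 2 paint(4,7,B):
YYYYYYYY
WYYYYYYY
WYYYYYYY
WYYYYYYY
WYYYYYYB
YYYYYYYY
YYYYYYYY
YYYYYYYY

Answer: YYYYYYYY
WYYYYYYY
WYYYYYYY
WYYYYYYY
WYYYYYYB
YYYYYYYY
YYYYYYYY
YYYYYYYY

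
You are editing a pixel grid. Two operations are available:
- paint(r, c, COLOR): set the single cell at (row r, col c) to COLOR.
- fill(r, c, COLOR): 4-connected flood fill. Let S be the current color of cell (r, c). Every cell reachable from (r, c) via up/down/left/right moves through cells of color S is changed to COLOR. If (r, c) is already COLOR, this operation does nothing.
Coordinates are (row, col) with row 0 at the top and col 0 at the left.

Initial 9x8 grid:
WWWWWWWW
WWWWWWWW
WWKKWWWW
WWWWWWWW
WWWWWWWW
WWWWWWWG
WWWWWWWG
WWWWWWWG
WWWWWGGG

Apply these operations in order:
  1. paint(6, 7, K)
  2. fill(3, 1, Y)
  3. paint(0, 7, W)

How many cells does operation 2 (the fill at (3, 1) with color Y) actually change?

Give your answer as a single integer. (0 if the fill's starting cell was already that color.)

Answer: 64

Derivation:
After op 1 paint(6,7,K):
WWWWWWWW
WWWWWWWW
WWKKWWWW
WWWWWWWW
WWWWWWWW
WWWWWWWG
WWWWWWWK
WWWWWWWG
WWWWWGGG
After op 2 fill(3,1,Y) [64 cells changed]:
YYYYYYYY
YYYYYYYY
YYKKYYYY
YYYYYYYY
YYYYYYYY
YYYYYYYG
YYYYYYYK
YYYYYYYG
YYYYYGGG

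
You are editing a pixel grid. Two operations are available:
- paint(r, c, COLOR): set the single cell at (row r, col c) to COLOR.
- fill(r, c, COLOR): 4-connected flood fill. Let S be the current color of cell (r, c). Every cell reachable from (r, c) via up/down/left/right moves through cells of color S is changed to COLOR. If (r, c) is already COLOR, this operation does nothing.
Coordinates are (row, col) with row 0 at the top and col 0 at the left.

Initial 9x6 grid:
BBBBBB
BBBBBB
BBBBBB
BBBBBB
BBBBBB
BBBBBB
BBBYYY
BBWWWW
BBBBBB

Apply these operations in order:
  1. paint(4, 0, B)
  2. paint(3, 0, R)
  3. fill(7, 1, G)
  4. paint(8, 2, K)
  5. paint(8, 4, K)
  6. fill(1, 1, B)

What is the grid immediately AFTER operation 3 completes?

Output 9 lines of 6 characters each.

After op 1 paint(4,0,B):
BBBBBB
BBBBBB
BBBBBB
BBBBBB
BBBBBB
BBBBBB
BBBYYY
BBWWWW
BBBBBB
After op 2 paint(3,0,R):
BBBBBB
BBBBBB
BBBBBB
RBBBBB
BBBBBB
BBBBBB
BBBYYY
BBWWWW
BBBBBB
After op 3 fill(7,1,G) [46 cells changed]:
GGGGGG
GGGGGG
GGGGGG
RGGGGG
GGGGGG
GGGGGG
GGGYYY
GGWWWW
GGGGGG

Answer: GGGGGG
GGGGGG
GGGGGG
RGGGGG
GGGGGG
GGGGGG
GGGYYY
GGWWWW
GGGGGG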